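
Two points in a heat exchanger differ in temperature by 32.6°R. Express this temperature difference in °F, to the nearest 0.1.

Rankine and Fahrenheit degrees are the same size, so the interval is unchanged: 32.6.

32.6°F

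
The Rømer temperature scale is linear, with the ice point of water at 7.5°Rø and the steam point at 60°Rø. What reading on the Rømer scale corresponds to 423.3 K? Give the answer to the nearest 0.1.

86.3°Rø

First in Celsius: 423.3 - 273.15 = 150.1500°C.
Linearly onto the Rømer scale: 7.5 + (150.1500 / 100) × (60 - 7.5) = 86.3°Rø.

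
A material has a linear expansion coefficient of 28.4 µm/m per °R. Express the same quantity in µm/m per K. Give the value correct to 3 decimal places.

The quantity depends on a temperature interval, so only the ratio of degree sizes applies; the offset between the scales is irrelevant.
A change of 1 K is a change of 1.8°R, so per K the value is 28.4 × 1.8 = 51.120.

51.120 µm/m per K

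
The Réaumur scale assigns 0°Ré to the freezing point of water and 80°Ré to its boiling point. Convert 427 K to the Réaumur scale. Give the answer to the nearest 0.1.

First in Celsius: 427 - 273.15 = 153.8500°C.
Linearly onto the Réaumur scale: 0 + (153.8500 / 100) × (80 - 0) = 123.1°Ré.

123.1°Ré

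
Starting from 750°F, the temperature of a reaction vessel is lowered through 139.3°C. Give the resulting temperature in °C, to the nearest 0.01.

259.59°C

Initial temperature in Celsius: (750 - 32) × 5/9 = 398.8889°C.
Final Celsius temperature: 398.8889 - 139.3000 = 259.5889°C.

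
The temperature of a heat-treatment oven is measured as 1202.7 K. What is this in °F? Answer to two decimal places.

In Celsius: 1202.7 - 273.15 = 929.5500°C.
In Fahrenheit: 929.5500 × 1.8 + 32 = 1705.19°F.

1705.19°F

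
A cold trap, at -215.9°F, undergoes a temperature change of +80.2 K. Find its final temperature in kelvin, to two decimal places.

215.63 K

Initial temperature in Celsius: (-215.9 - 32) × 5/9 = -137.7222°C.
The 80.2 K change is an interval; Kelvin and Celsius degrees are the same size, so ΔC = +80.2°C.
Final Celsius temperature: -137.7222 + 80.2000 = -57.5222°C.
In kelvin: -57.5222 + 273.15 = 215.63 K.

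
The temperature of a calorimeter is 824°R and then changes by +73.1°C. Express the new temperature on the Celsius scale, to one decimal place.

Initial temperature in Celsius: (824 - 491.67) × 5/9 = 184.6278°C.
Final Celsius temperature: 184.6278 + 73.1000 = 257.7278°C.

257.7°C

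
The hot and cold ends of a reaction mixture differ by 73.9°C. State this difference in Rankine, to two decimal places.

133.02°R

An interval of 1°C corresponds to 1.8°R.
73.9 × 1.8 = 133.02.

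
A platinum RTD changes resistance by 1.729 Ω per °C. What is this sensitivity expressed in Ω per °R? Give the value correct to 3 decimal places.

The quantity depends on a temperature interval, so only the ratio of degree sizes applies; the offset between the scales is irrelevant.
A change of 1°R is a change of 5/9°C, so per °R the value is 1.729 × 5/9 = 0.961.

0.961 Ω per °R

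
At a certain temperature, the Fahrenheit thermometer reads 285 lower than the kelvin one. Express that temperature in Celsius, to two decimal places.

-54.81°C

Let x be the kelvin reading; then the Fahrenheit reading is 1.8·x - 459.67.
(1.8·x - 459.67) - x = -285  ⇒  (0.8)·x = 174.67  ⇒  x = 218.3375 K.
In Celsius: 218.3375 - 273.15 = -54.81°C.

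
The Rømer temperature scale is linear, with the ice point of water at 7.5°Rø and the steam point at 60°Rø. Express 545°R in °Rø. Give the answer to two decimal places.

23.05°Rø

First in Celsius: (545 - 491.67) × 5/9 = 29.6278°C.
Linearly onto the Rømer scale: 7.5 + (29.6278 / 100) × (60 - 7.5) = 23.05°Rø.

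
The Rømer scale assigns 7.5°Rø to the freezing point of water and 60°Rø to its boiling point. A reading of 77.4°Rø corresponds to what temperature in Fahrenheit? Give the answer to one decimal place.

Linear interpolation between the fixed points: C = (77.4 - 7.5) × 100 / (60 - 7.5) = 133.1429°C.
Then 133.1429 × 1.8 + 32 = 271.7°F.

271.7°F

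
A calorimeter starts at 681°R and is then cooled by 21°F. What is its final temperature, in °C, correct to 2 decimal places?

93.52°C

Initial temperature in Celsius: (681 - 491.67) × 5/9 = 105.1833°C.
The 21°F change is an interval, so only the factor 5/9 applies: -21 × 5/9 = -11.6667°C.
Final Celsius temperature: 105.1833 - 11.6667 = 93.5167°C.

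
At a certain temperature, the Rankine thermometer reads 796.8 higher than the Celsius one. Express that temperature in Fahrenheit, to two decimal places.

718.54°F

Let x be the Celsius reading; then the Rankine reading is 1.8·x + 491.67.
(1.8·x + 491.67) - x = 796.8  ⇒  (0.8)·x = 305.13  ⇒  x = 381.4125°C.
In Fahrenheit: 381.4125 × 1.8 + 32 = 718.54°F.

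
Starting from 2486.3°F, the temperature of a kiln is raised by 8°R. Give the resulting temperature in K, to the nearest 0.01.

Initial temperature in Celsius: (2486.3 - 32) × 5/9 = 1363.5000°C.
The 8°R change is an interval, so only the factor 5/9 applies: +8 × 5/9 = +4.4444°C.
Final Celsius temperature: 1363.5000 + 4.4444 = 1367.9444°C.
In kelvin: 1367.9444 + 273.15 = 1641.09 K.

1641.09 K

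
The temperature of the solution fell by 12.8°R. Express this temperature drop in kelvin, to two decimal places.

7.11 K

An interval of 1°R corresponds to 5/9 K.
12.8 × 5/9 = 7.11.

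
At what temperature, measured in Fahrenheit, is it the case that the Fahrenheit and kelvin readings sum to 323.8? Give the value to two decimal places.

43.99°F

Let F be the Fahrenheit reading. The kelvin reading is K = 5/9·F + 255.372.
Require F + K = 323.8: (14/9)·F + 255.372 = 323.8.
F = (323.8 - 255.372) / (14/9) = 43.99.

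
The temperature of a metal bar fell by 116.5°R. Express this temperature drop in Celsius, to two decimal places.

An interval of 1°R corresponds to 5/9°C.
116.5 × 5/9 = 64.72.

64.72°C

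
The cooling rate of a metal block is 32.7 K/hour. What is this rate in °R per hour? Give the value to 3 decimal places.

The quantity depends on a temperature interval, so only the ratio of degree sizes applies; the offset between the scales is irrelevant.
A change of 1 K is a change of 1.8°R, so 32.7 × 1.8 = 58.860.

58.860 °R/hour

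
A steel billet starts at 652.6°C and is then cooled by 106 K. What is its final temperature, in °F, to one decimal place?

The 106 K change is an interval; Kelvin and Celsius degrees are the same size, so ΔC = -106°C.
Final Celsius temperature: 652.6000 - 106.0000 = 546.6000°C.
In Fahrenheit: 546.6000 × 1.8 + 32 = 1015.9°F.

1015.9°F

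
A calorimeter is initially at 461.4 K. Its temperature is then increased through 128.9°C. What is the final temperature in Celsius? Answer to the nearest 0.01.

Initial temperature in Celsius: 461.4 - 273.15 = 188.2500°C.
Final Celsius temperature: 188.2500 + 128.9000 = 317.1500°C.

317.15°C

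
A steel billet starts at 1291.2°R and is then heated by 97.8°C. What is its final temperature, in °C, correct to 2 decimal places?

Initial temperature in Celsius: (1291.2 - 491.67) × 5/9 = 444.1833°C.
Final Celsius temperature: 444.1833 + 97.8000 = 541.9833°C.

541.98°C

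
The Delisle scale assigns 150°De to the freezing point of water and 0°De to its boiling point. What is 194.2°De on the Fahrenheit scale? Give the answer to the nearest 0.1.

-21.0°F

Linear interpolation between the fixed points: C = (194.2 - 150) × 100 / (0 - 150) = -29.4667°C.
Then -29.4667 × 1.8 + 32 = -21.0°F.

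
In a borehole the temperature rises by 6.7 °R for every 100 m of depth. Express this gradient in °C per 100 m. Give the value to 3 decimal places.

3.722 °C/100 m

Since only a temperature interval is involved, the additive offset between the scales drops out.
A change of 1°R is a change of 5/9°C, so 6.7 × 5/9 = 3.722.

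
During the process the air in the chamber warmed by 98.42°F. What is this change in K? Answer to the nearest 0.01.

For a temperature interval the offset drops out; only the factor 5/9 applies.
98.42 × 5/9 = 54.68.

54.68 K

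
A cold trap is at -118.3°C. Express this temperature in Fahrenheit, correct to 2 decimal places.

-180.94°F

In Fahrenheit: -118.3000 × 1.8 + 32 = -180.94°F.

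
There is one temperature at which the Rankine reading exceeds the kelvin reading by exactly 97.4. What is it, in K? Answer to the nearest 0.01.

Let K be the kelvin reading. The Rankine reading is R = 1.8·K.
Require R - K = 97.4: (0.8)·K = 97.4.
K = (97.4) / (0.8) = 121.75.

121.75 K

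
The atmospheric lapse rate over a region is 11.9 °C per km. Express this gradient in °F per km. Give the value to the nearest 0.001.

21.420 °F/km

The quantity depends on a temperature interval, so only the ratio of degree sizes applies; the offset between the scales is irrelevant.
A change of 1°C is a change of 1.8°F, so 11.9 × 1.8 = 21.420.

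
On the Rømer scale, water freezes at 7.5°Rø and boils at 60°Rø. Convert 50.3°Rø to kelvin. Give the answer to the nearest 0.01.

354.67 K

Linear interpolation between the fixed points: C = (50.3 - 7.5) × 100 / (60 - 7.5) = 81.5238°C.
Then 81.5238 + 273.15 = 354.67 K.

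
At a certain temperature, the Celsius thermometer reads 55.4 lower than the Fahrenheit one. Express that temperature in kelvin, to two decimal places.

302.40 K

Let x be the Fahrenheit reading; then the Celsius reading is 5/9·x - 17.7778.
(5/9·x - 17.7778) - x = -55.4  ⇒  (-4/9)·x = -37.6222  ⇒  x = 84.6500°F.
In Celsius: (84.65 - 32) × 5/9 = 29.2500°C.
In kelvin: 29.2500 + 273.15 = 302.40 K.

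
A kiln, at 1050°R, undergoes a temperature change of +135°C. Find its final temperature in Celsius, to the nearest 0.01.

445.18°C

Initial temperature in Celsius: (1050 - 491.67) × 5/9 = 310.1833°C.
Final Celsius temperature: 310.1833 + 135.0000 = 445.1833°C.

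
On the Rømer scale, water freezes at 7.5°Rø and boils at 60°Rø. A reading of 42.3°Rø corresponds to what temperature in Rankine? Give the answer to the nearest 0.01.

Linear interpolation between the fixed points: C = (42.3 - 7.5) × 100 / (60 - 7.5) = 66.2857°C.
Then 66.2857 × 1.8 + 491.67 = 610.98°R.

610.98°R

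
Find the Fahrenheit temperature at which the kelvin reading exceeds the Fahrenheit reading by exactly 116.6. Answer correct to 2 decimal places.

Let F be the Fahrenheit reading. The kelvin reading is K = 5/9·F + 255.372.
Require K - F = 116.6: (-4/9)·F + 255.372 = 116.6.
F = (116.6 - 255.372) / (-4/9) = 312.24.

312.24°F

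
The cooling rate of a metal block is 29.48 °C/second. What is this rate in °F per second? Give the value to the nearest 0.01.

53.06 °F/second

The quantity depends on a temperature interval, so only the ratio of degree sizes applies; the offset between the scales is irrelevant.
A change of 1°C is a change of 1.8°F, so 29.48 × 1.8 = 53.06.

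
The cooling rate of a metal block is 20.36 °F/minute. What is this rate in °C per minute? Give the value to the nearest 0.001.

The quantity depends on a temperature interval, so only the ratio of degree sizes applies; the offset between the scales is irrelevant.
A change of 1°F is a change of 5/9°C, so 20.36 × 5/9 = 11.311.

11.311 °C/minute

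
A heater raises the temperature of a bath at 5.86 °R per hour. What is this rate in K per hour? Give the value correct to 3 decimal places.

Since only a temperature interval is involved, the additive offset between the scales drops out.
A change of 1°R is a change of 5/9 K, so 5.86 × 5/9 = 3.256.

3.256 K/hour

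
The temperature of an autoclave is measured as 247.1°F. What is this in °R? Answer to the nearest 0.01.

706.77°R

In Celsius: (247.1 - 32) × 5/9 = 119.5000°C.
In Rankine: 119.5000 × 1.8 + 491.67 = 706.77°R.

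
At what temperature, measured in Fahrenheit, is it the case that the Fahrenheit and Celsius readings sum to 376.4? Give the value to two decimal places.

Let F be the Fahrenheit reading. The Celsius reading is C = 5/9·F - 17.7778.
Require F + C = 376.4: (14/9)·F - 17.7778 = 376.4.
F = (376.4 + 17.7778) / (14/9) = 253.40.

253.40°F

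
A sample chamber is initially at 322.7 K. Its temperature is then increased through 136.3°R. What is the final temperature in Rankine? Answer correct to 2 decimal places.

717.16°R

Initial temperature in Celsius: 322.7 - 273.15 = 49.5500°C.
The 136.3°R change is an interval, so only the factor 5/9 applies: +136.3 × 5/9 = +75.7222°C.
Final Celsius temperature: 49.5500 + 75.7222 = 125.2722°C.
In Rankine: 125.2722 × 1.8 + 491.67 = 717.16°R.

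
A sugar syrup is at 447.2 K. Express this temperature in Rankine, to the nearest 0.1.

In Celsius: 447.2 - 273.15 = 174.0500°C.
In Rankine: 174.0500 × 1.8 + 491.67 = 805.0°R.

805.0°R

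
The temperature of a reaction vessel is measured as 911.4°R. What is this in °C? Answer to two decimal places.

In Celsius: (911.4 - 491.67) × 5/9 = 233.1833°C.

233.18°C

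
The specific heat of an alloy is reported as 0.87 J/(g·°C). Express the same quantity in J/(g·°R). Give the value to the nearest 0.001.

0.483 J/(g·°R)

Since only a temperature interval is involved, the additive offset between the scales drops out.
A change of 1°R is a change of 5/9°C, so per °R the value is 0.87 × 5/9 = 0.483.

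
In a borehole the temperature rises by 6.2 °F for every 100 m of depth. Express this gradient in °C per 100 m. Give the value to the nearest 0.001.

3.444 °C/100 m

Since only a temperature interval is involved, the additive offset between the scales drops out.
A change of 1°F is a change of 5/9°C, so 6.2 × 5/9 = 3.444.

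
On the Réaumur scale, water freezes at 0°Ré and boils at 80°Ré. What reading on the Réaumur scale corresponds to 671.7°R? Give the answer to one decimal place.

First in Celsius: (671.7 - 491.67) × 5/9 = 100.0167°C.
Linearly onto the Réaumur scale: 0 + (100.0167 / 100) × (80 - 0) = 80.0°Ré.

80.0°Ré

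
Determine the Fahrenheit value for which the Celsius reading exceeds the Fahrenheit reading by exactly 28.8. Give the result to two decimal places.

Let F be the Fahrenheit reading. The Celsius reading is C = 5/9·F - 17.7778.
Require C - F = 28.8: (-4/9)·F - 17.7778 = 28.8.
F = (28.8 + 17.7778) / (-4/9) = -104.80.

-104.80°F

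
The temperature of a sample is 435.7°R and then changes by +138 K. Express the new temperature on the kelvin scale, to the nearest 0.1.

380.1 K

Initial temperature in Celsius: (435.7 - 491.67) × 5/9 = -31.0944°C.
The 138 K change is an interval; Kelvin and Celsius degrees are the same size, so ΔC = +138°C.
Final Celsius temperature: -31.0944 + 138.0000 = 106.9056°C.
In kelvin: 106.9056 + 273.15 = 380.1 K.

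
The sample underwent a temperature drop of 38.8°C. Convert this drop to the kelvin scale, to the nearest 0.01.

Celsius and kelvin degrees are the same size, so the interval is unchanged: 38.80.

38.80 K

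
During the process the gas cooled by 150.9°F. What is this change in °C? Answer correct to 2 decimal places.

Only the scale ratio 5/9 matters for a change in temperature.
150.9 × 5/9 = 83.83.

83.83°C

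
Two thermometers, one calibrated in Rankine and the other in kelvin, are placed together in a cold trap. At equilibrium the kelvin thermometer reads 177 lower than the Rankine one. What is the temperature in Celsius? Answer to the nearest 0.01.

Let x be the Rankine reading; then the kelvin reading is 5/9·x.
(5/9·x) - x = -177  ⇒  (-4/9)·x = -177  ⇒  x = 398.2500°R.
In Celsius: (398.25 - 491.67) × 5/9 = -51.90°C.

-51.90°C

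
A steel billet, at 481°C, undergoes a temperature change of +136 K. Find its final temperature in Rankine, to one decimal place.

1602.3°R

The 136 K change is an interval; Kelvin and Celsius degrees are the same size, so ΔC = +136°C.
Final Celsius temperature: 481.0000 + 136.0000 = 617.0000°C.
In Rankine: 617.0000 × 1.8 + 491.67 = 1602.3°R.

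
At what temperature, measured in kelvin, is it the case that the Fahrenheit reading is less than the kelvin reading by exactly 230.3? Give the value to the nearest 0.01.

Let K be the kelvin reading. The Fahrenheit reading is F = 1.8·K - 459.67.
Require F - K = -230.3: (0.8)·K - 459.67 = -230.3.
K = (-230.3 + 459.67) / (0.8) = 286.71.

286.71 K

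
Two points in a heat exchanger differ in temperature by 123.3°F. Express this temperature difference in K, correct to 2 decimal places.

For a temperature interval the offset drops out; only the factor 5/9 applies.
123.3 × 5/9 = 68.50.

68.50 K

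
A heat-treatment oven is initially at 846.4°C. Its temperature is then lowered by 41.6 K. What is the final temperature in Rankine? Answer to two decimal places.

The 41.6 K change is an interval; Kelvin and Celsius degrees are the same size, so ΔC = -41.6°C.
Final Celsius temperature: 846.4000 - 41.6000 = 804.8000°C.
In Rankine: 804.8000 × 1.8 + 491.67 = 1940.31°R.

1940.31°R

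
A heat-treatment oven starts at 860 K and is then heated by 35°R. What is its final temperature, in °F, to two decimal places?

Initial temperature in Celsius: 860 - 273.15 = 586.8500°C.
The 35°R change is an interval, so only the factor 5/9 applies: +35 × 5/9 = +19.4444°C.
Final Celsius temperature: 586.8500 + 19.4444 = 606.2944°C.
In Fahrenheit: 606.2944 × 1.8 + 32 = 1123.33°F.

1123.33°F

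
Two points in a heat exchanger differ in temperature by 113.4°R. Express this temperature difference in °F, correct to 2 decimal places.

113.40°F

Rankine and Fahrenheit degrees are the same size, so the interval is unchanged: 113.40.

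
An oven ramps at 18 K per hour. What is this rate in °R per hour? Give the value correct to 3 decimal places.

Since only a temperature interval is involved, the additive offset between the scales drops out.
A change of 1 K is a change of 1.8°R, so 18 × 1.8 = 32.400.

32.400 °R/hour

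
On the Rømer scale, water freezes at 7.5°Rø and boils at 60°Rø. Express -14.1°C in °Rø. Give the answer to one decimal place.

0.1°Rø

Linearly onto the Rømer scale: 7.5 + (-14.1000 / 100) × (60 - 7.5) = 0.1°Rø.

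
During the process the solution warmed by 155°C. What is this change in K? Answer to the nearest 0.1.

Celsius and kelvin degrees are the same size, so the interval is unchanged: 155.0.

155.0 K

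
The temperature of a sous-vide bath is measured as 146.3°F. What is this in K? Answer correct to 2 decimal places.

In Celsius: (146.3 - 32) × 5/9 = 63.5000°C.
In kelvin: 63.5000 + 273.15 = 336.65 K.

336.65 K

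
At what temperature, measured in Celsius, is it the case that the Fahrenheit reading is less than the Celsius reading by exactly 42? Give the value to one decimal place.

-92.5°C

Let C be the Celsius reading. The Fahrenheit reading is F = 1.8·C + 32.
Require F - C = -42: (0.8)·C + 32 = -42.
C = (-42 - 32) / (0.8) = -92.5.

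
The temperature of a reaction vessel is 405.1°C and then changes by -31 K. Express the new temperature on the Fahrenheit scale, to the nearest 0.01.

The 31 K change is an interval; Kelvin and Celsius degrees are the same size, so ΔC = -31°C.
Final Celsius temperature: 405.1000 - 31.0000 = 374.1000°C.
In Fahrenheit: 374.1000 × 1.8 + 32 = 705.38°F.

705.38°F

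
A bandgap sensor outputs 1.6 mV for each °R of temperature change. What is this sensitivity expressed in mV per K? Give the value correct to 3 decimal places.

The quantity depends on a temperature interval, so only the ratio of degree sizes applies; the offset between the scales is irrelevant.
A change of 1 K is a change of 1.8°R, so per K the value is 1.6 × 1.8 = 2.880.

2.880 mV per K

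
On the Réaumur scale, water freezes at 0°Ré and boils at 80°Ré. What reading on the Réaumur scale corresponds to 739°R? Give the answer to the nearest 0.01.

109.92°Ré

First in Celsius: (739 - 491.67) × 5/9 = 137.4056°C.
Linearly onto the Réaumur scale: 0 + (137.4056 / 100) × (80 - 0) = 109.92°Ré.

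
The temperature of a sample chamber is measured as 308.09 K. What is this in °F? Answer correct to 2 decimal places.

In Celsius: 308.09 - 273.15 = 34.9400°C.
In Fahrenheit: 34.9400 × 1.8 + 32 = 94.89°F.

94.89°F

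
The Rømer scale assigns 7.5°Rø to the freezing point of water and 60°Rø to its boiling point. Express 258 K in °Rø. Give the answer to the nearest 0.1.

First in Celsius: 258 - 273.15 = -15.1500°C.
Linearly onto the Rømer scale: 7.5 + (-15.1500 / 100) × (60 - 7.5) = -0.5°Rø.

-0.5°Rø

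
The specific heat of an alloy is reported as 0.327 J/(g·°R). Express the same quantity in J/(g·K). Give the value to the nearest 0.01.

0.59 J/(g·K)

The quantity depends on a temperature interval, so only the ratio of degree sizes applies; the offset between the scales is irrelevant.
A change of 1 K is a change of 1.8°R, so per K the value is 0.327 × 1.8 = 0.59.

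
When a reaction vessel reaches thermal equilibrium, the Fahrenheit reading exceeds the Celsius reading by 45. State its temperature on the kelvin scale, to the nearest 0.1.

289.4 K

Let x be the Celsius reading; then the Fahrenheit reading is 1.8·x + 32.
(1.8·x + 32) - x = 45  ⇒  (0.8)·x = 13  ⇒  x = 16.2500°C.
In kelvin: 16.2500 + 273.15 = 289.4 K.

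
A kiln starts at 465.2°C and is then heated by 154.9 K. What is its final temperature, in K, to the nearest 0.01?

The 154.9 K change is an interval; Kelvin and Celsius degrees are the same size, so ΔC = +154.9°C.
Final Celsius temperature: 465.2000 + 154.9000 = 620.1000°C.
In kelvin: 620.1000 + 273.15 = 893.25 K.

893.25 K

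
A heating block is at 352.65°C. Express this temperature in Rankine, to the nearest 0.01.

In Rankine: 352.6500 × 1.8 + 491.67 = 1126.44°R.

1126.44°R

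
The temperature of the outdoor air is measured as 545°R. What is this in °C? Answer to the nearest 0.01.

In Celsius: (545 - 491.67) × 5/9 = 29.6278°C.

29.63°C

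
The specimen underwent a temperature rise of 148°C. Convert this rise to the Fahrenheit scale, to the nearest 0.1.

Only the scale ratio 1.8 matters for a change in temperature.
148 × 1.8 = 266.4.

266.4°F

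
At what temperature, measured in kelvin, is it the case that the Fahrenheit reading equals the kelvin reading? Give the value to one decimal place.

Let K be the kelvin reading. The Fahrenheit reading is F = 1.8·K - 459.67.
Set F = K: 1.8·K - 459.67 = K.
(0.8)·K = 459.67  ⇒  K = 574.6.

574.6 K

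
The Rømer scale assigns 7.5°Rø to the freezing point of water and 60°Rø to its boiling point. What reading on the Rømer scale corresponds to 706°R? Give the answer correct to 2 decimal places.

70.01°Rø

First in Celsius: (706 - 491.67) × 5/9 = 119.0722°C.
Linearly onto the Rømer scale: 7.5 + (119.0722 / 100) × (60 - 7.5) = 70.01°Rø.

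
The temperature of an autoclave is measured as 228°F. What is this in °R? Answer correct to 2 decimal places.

In Celsius: (228 - 32) × 5/9 = 108.8889°C.
In Rankine: 108.8889 × 1.8 + 491.67 = 687.67°R.

687.67°R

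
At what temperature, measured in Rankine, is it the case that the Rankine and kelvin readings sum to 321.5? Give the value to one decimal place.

Let R be the Rankine reading. The kelvin reading is K = 5/9·R.
Require R + K = 321.5: (14/9)·R = 321.5.
R = (321.5) / (14/9) = 206.7.

206.7°R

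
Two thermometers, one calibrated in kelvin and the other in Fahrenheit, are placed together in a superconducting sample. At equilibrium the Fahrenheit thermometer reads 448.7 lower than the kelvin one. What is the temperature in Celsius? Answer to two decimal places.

-259.44°C

Let x be the kelvin reading; then the Fahrenheit reading is 1.8·x - 459.67.
(1.8·x - 459.67) - x = -448.7  ⇒  (0.8)·x = 10.97  ⇒  x = 13.7125 K.
In Celsius: 13.7125 - 273.15 = -259.44°C.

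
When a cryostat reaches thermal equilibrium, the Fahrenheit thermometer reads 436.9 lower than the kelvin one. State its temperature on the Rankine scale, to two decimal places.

Let x be the kelvin reading; then the Fahrenheit reading is 1.8·x - 459.67.
(1.8·x - 459.67) - x = -436.9  ⇒  (0.8)·x = 22.77  ⇒  x = 28.4625 K.
In Celsius: 28.4625 - 273.15 = -244.6875°C.
In Rankine: -244.6875 × 1.8 + 491.67 = 51.23°R.

51.23°R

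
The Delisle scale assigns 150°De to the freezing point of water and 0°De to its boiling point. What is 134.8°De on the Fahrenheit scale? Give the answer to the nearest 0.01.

Linear interpolation between the fixed points: C = (134.8 - 150) × 100 / (0 - 150) = 10.1333°C.
Then 10.1333 × 1.8 + 32 = 50.24°F.

50.24°F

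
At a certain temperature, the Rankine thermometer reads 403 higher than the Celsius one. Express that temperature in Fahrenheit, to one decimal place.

Let x be the Celsius reading; then the Rankine reading is 1.8·x + 491.67.
(1.8·x + 491.67) - x = 403  ⇒  (0.8)·x = -88.67  ⇒  x = -110.8375°C.
In Fahrenheit: -110.8375 × 1.8 + 32 = -167.5°F.

-167.5°F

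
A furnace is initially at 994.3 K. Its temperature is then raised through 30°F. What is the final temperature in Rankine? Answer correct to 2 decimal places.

1819.74°R

Initial temperature in Celsius: 994.3 - 273.15 = 721.1500°C.
The 30°F change is an interval, so only the factor 5/9 applies: +30 × 5/9 = +16.6667°C.
Final Celsius temperature: 721.1500 + 16.6667 = 737.8167°C.
In Rankine: 737.8167 × 1.8 + 491.67 = 1819.74°R.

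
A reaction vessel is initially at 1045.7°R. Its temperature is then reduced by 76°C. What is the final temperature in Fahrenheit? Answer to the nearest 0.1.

Initial temperature in Celsius: (1045.7 - 491.67) × 5/9 = 307.7944°C.
Final Celsius temperature: 307.7944 - 76.0000 = 231.7944°C.
In Fahrenheit: 231.7944 × 1.8 + 32 = 449.2°F.

449.2°F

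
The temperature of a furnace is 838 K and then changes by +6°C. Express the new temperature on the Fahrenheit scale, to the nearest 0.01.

Initial temperature in Celsius: 838 - 273.15 = 564.8500°C.
Final Celsius temperature: 564.8500 + 6.0000 = 570.8500°C.
In Fahrenheit: 570.8500 × 1.8 + 32 = 1059.53°F.

1059.53°F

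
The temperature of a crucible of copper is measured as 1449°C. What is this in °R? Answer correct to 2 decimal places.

In Rankine: 1449.0000 × 1.8 + 491.67 = 3099.87°R.

3099.87°R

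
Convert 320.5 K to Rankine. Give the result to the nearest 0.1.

In Celsius: 320.5 - 273.15 = 47.3500°C.
In Rankine: 47.3500 × 1.8 + 491.67 = 576.9°R.

576.9°R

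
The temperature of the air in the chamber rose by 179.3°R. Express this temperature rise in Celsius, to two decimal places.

99.61°C

For a temperature interval the offset drops out; only the factor 5/9 applies.
179.3 × 5/9 = 99.61.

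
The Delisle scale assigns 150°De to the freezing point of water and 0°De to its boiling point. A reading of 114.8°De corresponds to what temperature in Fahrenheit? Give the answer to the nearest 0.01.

74.24°F

Linear interpolation between the fixed points: C = (114.8 - 150) × 100 / (0 - 150) = 23.4667°C.
Then 23.4667 × 1.8 + 32 = 74.24°F.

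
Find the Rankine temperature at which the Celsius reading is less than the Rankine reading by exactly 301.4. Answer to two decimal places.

Let R be the Rankine reading. The Celsius reading is C = 5/9·R - 273.15.
Require C - R = -301.4: (-4/9)·R - 273.15 = -301.4.
R = (-301.4 + 273.15) / (-4/9) = 63.56.

63.56°R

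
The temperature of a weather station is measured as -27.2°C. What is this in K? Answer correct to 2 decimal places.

245.95 K

In kelvin: -27.2000 + 273.15 = 245.95 K.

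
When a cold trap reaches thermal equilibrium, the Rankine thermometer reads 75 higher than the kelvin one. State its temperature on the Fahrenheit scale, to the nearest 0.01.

Let x be the kelvin reading; then the Rankine reading is 1.8·x.
(1.8·x) - x = 75  ⇒  (0.8)·x = 75  ⇒  x = 93.7500 K.
In Celsius: 93.75 - 273.15 = -179.4000°C.
In Fahrenheit: -179.4000 × 1.8 + 32 = -290.92°F.

-290.92°F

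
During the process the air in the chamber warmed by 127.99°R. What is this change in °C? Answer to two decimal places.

71.11°C

Only the scale ratio 5/9 matters for a change in temperature.
127.99 × 5/9 = 71.11.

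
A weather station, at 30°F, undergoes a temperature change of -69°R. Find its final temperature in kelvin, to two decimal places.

Initial temperature in Celsius: (30 - 32) × 5/9 = -1.1111°C.
The 69°R change is an interval, so only the factor 5/9 applies: -69 × 5/9 = -38.3333°C.
Final Celsius temperature: -1.1111 - 38.3333 = -39.4444°C.
In kelvin: -39.4444 + 273.15 = 233.71 K.

233.71 K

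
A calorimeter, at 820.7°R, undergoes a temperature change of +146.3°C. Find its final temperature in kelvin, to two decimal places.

602.24 K

Initial temperature in Celsius: (820.7 - 491.67) × 5/9 = 182.7944°C.
Final Celsius temperature: 182.7944 + 146.3000 = 329.0944°C.
In kelvin: 329.0944 + 273.15 = 602.24 K.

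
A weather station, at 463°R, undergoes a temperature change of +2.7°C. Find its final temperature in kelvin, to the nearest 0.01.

259.92 K

Initial temperature in Celsius: (463 - 491.67) × 5/9 = -15.9278°C.
Final Celsius temperature: -15.9278 + 2.7000 = -13.2278°C.
In kelvin: -13.2278 + 273.15 = 259.92 K.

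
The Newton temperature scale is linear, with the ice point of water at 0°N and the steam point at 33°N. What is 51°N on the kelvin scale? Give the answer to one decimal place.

427.7 K

Linear interpolation between the fixed points: C = (51 - 0) × 100 / (33 - 0) = 154.5455°C.
Then 154.5455 + 273.15 = 427.7 K.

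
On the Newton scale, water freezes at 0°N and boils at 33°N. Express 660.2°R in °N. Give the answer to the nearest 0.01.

First in Celsius: (660.2 - 491.67) × 5/9 = 93.6278°C.
Linearly onto the Newton scale: 0 + (93.6278 / 100) × (33 - 0) = 30.90°N.

30.90°N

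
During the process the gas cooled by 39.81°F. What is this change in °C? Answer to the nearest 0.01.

22.12°C

An interval of 1°F corresponds to 5/9°C.
39.81 × 5/9 = 22.12.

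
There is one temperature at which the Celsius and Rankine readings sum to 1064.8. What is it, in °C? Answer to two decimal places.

Let C be the Celsius reading. The Rankine reading is R = 1.8·C + 491.67.
Require C + R = 1064.8: (2.8)·C + 491.67 = 1064.8.
C = (1064.8 - 491.67) / (2.8) = 204.69.

204.69°C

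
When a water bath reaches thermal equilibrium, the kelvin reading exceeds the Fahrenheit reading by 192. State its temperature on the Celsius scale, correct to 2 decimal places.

Let x be the kelvin reading; then the Fahrenheit reading is 1.8·x - 459.67.
(1.8·x - 459.67) - x = -192  ⇒  (0.8)·x = 267.67  ⇒  x = 334.5875 K.
In Celsius: 334.5875 - 273.15 = 61.44°C.

61.44°C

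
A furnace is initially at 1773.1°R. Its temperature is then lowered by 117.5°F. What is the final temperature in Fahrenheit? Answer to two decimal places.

1195.93°F

Initial temperature in Celsius: (1773.1 - 491.67) × 5/9 = 711.9056°C.
The 117.5°F change is an interval, so only the factor 5/9 applies: -117.5 × 5/9 = -65.2778°C.
Final Celsius temperature: 711.9056 - 65.2778 = 646.6278°C.
In Fahrenheit: 646.6278 × 1.8 + 32 = 1195.93°F.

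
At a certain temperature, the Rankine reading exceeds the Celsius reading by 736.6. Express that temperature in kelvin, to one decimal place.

Let x be the Celsius reading; then the Rankine reading is 1.8·x + 491.67.
(1.8·x + 491.67) - x = 736.6  ⇒  (0.8)·x = 244.93  ⇒  x = 306.1625°C.
In kelvin: 306.1625 + 273.15 = 579.3 K.

579.3 K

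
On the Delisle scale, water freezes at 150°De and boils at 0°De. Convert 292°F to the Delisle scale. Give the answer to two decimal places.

First in Celsius: (292 - 32) × 5/9 = 144.4444°C.
Linearly onto the Delisle scale: 150 + (144.4444 / 100) × (0 - 150) = -66.67°De.

-66.67°De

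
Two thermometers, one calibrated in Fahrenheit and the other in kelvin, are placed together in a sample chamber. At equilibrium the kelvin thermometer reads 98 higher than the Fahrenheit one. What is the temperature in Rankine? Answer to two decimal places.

813.76°R

Let x be the Fahrenheit reading; then the kelvin reading is 5/9·x + 255.372.
(5/9·x + 255.372) - x = 98  ⇒  (-4/9)·x = -157.372  ⇒  x = 354.0875°F.
In Celsius: (354.0875 - 32) × 5/9 = 178.9375°C.
In Rankine: 178.9375 × 1.8 + 491.67 = 813.76°R.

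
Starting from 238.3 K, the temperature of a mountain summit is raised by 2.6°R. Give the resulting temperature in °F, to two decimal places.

Initial temperature in Celsius: 238.3 - 273.15 = -34.8500°C.
The 2.6°R change is an interval, so only the factor 5/9 applies: +2.6 × 5/9 = +1.4444°C.
Final Celsius temperature: -34.8500 + 1.4444 = -33.4056°C.
In Fahrenheit: -33.4056 × 1.8 + 32 = -28.13°F.

-28.13°F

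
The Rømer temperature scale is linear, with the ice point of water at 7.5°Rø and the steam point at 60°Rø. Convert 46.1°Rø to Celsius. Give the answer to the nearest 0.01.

73.52°C

Linear interpolation between the fixed points: C = (46.1 - 7.5) × 100 / (60 - 7.5) = 73.5238°C.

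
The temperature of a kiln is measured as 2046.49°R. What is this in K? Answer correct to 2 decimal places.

In Celsius: (2046.49 - 491.67) × 5/9 = 863.7889°C.
In kelvin: 863.7889 + 273.15 = 1136.94 K.

1136.94 K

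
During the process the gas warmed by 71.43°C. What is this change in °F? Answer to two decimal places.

Only the scale ratio 1.8 matters for a change in temperature.
71.43 × 1.8 = 128.57.

128.57°F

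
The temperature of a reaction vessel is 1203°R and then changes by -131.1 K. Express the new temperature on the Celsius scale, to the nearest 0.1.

Initial temperature in Celsius: (1203 - 491.67) × 5/9 = 395.1833°C.
The 131.1 K change is an interval; Kelvin and Celsius degrees are the same size, so ΔC = -131.1°C.
Final Celsius temperature: 395.1833 - 131.1000 = 264.0833°C.

264.1°C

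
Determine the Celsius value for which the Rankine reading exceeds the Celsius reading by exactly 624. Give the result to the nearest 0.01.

Let C be the Celsius reading. The Rankine reading is R = 1.8·C + 491.67.
Require R - C = 624: (0.8)·C + 491.67 = 624.
C = (624 - 491.67) / (0.8) = 165.41.

165.41°C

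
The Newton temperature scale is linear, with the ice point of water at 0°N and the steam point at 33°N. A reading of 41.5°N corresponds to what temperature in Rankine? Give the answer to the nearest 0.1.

Linear interpolation between the fixed points: C = (41.5 - 0) × 100 / (33 - 0) = 125.7576°C.
Then 125.7576 × 1.8 + 491.67 = 718.0°R.

718.0°R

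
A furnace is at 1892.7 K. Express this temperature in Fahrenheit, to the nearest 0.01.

In Celsius: 1892.7 - 273.15 = 1619.5500°C.
In Fahrenheit: 1619.5500 × 1.8 + 32 = 2947.19°F.

2947.19°F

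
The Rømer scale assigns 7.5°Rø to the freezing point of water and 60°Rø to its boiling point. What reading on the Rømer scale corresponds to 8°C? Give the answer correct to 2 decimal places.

Linearly onto the Rømer scale: 7.5 + (8.0000 / 100) × (60 - 7.5) = 11.70°Rø.

11.70°Rø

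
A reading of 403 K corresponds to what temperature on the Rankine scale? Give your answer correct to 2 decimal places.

In Celsius: 403 - 273.15 = 129.8500°C.
In Rankine: 129.8500 × 1.8 + 491.67 = 725.40°R.

725.40°R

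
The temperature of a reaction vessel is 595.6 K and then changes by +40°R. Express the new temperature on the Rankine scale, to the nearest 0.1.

1112.1°R

Initial temperature in Celsius: 595.6 - 273.15 = 322.4500°C.
The 40°R change is an interval, so only the factor 5/9 applies: +40 × 5/9 = +22.2222°C.
Final Celsius temperature: 322.4500 + 22.2222 = 344.6722°C.
In Rankine: 344.6722 × 1.8 + 491.67 = 1112.1°R.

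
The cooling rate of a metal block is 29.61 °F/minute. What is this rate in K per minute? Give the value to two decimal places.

The quantity depends on a temperature interval, so only the ratio of degree sizes applies; the offset between the scales is irrelevant.
A change of 1°F is a change of 5/9 K, so 29.61 × 5/9 = 16.45.

16.45 K/minute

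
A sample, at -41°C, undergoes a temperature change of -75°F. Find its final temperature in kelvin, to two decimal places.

190.48 K

The 75°F change is an interval, so only the factor 5/9 applies: -75 × 5/9 = -41.6667°C.
Final Celsius temperature: -41.0000 - 41.6667 = -82.6667°C.
In kelvin: -82.6667 + 273.15 = 190.48 K.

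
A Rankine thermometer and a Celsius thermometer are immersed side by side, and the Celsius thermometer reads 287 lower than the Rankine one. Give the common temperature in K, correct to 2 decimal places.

17.31 K

Let x be the Rankine reading; then the Celsius reading is 5/9·x - 273.15.
(5/9·x - 273.15) - x = -287  ⇒  (-4/9)·x = -13.85  ⇒  x = 31.1625°R.
In Celsius: (31.1625 - 491.67) × 5/9 = -255.8375°C.
In kelvin: -255.8375 + 273.15 = 17.31 K.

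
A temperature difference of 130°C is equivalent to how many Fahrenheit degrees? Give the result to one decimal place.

234.0°F

Only the scale ratio 1.8 matters for a change in temperature.
130 × 1.8 = 234.0.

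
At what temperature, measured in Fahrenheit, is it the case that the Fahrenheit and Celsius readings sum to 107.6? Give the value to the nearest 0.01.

80.60°F

Let F be the Fahrenheit reading. The Celsius reading is C = 5/9·F - 17.7778.
Require F + C = 107.6: (14/9)·F - 17.7778 = 107.6.
F = (107.6 + 17.7778) / (14/9) = 80.60.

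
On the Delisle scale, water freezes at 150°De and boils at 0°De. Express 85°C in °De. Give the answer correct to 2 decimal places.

Linearly onto the Delisle scale: 150 + (85.0000 / 100) × (0 - 150) = 22.50°De.

22.50°De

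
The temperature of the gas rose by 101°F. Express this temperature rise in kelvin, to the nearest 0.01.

56.11 K

Only the scale ratio 5/9 matters for a change in temperature.
101 × 5/9 = 56.11.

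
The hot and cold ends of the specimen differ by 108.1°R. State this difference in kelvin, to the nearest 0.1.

Only the scale ratio 5/9 matters for a change in temperature.
108.1 × 5/9 = 60.1.

60.1 K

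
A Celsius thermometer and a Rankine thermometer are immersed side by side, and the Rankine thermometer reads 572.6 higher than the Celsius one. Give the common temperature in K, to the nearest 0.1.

Let x be the Celsius reading; then the Rankine reading is 1.8·x + 491.67.
(1.8·x + 491.67) - x = 572.6  ⇒  (0.8)·x = 80.93  ⇒  x = 101.1625°C.
In kelvin: 101.1625 + 273.15 = 374.3 K.

374.3 K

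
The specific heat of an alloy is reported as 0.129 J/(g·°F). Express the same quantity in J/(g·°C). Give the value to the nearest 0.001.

0.232 J/(g·°C)

Since only a temperature interval is involved, the additive offset between the scales drops out.
A change of 1°C is a change of 1.8°F, so per °C the value is 0.129 × 1.8 = 0.232.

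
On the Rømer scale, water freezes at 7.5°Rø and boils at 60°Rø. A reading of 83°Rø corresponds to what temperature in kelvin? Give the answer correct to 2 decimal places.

416.96 K

Linear interpolation between the fixed points: C = (83 - 7.5) × 100 / (60 - 7.5) = 143.8095°C.
Then 143.8095 + 273.15 = 416.96 K.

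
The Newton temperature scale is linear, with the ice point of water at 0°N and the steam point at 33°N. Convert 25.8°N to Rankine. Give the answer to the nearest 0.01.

632.40°R

Linear interpolation between the fixed points: C = (25.8 - 0) × 100 / (33 - 0) = 78.1818°C.
Then 78.1818 × 1.8 + 491.67 = 632.40°R.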